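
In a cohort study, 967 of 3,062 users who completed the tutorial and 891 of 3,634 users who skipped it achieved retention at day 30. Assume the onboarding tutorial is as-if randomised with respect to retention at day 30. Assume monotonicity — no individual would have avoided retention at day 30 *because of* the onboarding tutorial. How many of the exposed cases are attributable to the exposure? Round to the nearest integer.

about 216 cases

p₁ = P(outcome | exposed) = 967/3062 = 0.31581
p₀ = P(outcome | unexposed) = 891/3634 = 0.24518
PN = (p₁ − p₀)/p₁ = (0.31581 − 0.24518) / 0.31581 ≈ 0.22363.
Attributable cases ≈ PN × (exposed cases) = 0.22363 × 967 ≈ 216.25.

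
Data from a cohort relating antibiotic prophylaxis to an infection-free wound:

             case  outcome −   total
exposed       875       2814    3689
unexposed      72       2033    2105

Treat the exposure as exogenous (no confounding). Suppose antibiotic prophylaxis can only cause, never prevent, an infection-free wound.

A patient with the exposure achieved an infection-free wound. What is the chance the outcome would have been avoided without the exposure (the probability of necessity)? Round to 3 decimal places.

PN ≈ 0.856

p₁ = P(outcome | exposed) = 875/3689 = 0.23719
p₀ = P(outcome | unexposed) = 72/2105 = 0.034204
Under exogeneity and monotonicity, PN = (p₁ − p₀)/p₁.
PN = (0.23719 − 0.034204) / 0.23719 ≈ 0.8558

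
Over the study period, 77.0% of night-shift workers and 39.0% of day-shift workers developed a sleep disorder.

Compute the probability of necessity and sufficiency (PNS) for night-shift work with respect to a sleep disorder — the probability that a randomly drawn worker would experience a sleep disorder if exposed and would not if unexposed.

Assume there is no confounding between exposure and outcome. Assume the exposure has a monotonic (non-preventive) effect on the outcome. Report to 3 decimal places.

PNS ≈ 0.380

p₁ = 0.77, p₀ = 0.39.
Under exogeneity and monotonicity, PNS = p₁ − p₀.
PNS = 0.77 − 0.39 = 0.38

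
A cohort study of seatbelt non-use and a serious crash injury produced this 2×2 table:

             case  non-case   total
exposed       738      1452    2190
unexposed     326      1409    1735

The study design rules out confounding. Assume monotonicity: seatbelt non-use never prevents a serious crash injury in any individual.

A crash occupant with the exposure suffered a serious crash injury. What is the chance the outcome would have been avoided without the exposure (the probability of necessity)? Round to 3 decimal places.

PN ≈ 0.442

p₁ = P(outcome | exposed) = 738/2190 = 0.33699
p₀ = P(outcome | unexposed) = 326/1735 = 0.1879
Under exogeneity and monotonicity, PN = (p₁ − p₀)/p₁.
PN = (0.33699 − 0.1879) / 0.33699 ≈ 0.4424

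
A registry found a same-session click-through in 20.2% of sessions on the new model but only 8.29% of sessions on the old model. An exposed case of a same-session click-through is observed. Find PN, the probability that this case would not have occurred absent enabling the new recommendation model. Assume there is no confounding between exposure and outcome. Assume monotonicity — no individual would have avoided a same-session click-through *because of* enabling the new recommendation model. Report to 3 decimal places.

PN ≈ 0.590

p₁ = 0.202, p₀ = 0.0829.
Under exogeneity and monotonicity, PN = (p₁ − p₀) / p₁.
PN = (0.202 − 0.0829) / 0.202 = 0.1191 / 0.202 ≈ 0.5896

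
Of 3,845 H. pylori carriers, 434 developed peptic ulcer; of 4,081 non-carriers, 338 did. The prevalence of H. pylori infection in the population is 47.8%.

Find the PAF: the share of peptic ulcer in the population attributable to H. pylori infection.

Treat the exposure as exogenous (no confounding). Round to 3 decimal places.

p₁ = P(outcome | exposed) = 434/3845 = 0.11287
p₀ = P(outcome | unexposed) = 338/4081 = 0.082823
Overall risk P(Y=1) = π·p₁ + (1−π)·p₀ = 0.478×0.11287 + 0.522×0.082823 = 0.097187.
Under exogeneity, PAF = [P(Y=1) − p₀] / P(Y=1).
PAF = (0.097187 − 0.082823) / 0.097187 ≈ 0.1478

PAF ≈ 0.148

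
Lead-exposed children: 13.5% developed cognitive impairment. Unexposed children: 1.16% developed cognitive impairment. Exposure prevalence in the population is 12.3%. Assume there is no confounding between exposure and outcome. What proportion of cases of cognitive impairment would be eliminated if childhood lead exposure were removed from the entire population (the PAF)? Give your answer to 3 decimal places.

p₁ = 0.135, p₀ = 0.0116.
Overall risk P(Y=1) = π·p₁ + (1−π)·p₀ = 0.123×0.135 + 0.877×0.0116 = 0.026778.
Under exogeneity, PAF = [P(Y=1) − p₀] / P(Y=1).
PAF = (0.026778 − 0.0116) / 0.026778 ≈ 0.5668

PAF ≈ 0.567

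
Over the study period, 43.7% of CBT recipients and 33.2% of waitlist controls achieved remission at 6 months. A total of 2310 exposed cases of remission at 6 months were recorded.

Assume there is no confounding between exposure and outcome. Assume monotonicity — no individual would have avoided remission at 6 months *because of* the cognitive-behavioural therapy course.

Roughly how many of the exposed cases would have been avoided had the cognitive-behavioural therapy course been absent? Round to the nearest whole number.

about 555 cases

p₁ = 0.437, p₀ = 0.332.
PN = (p₁ − p₀)/p₁ = (0.437 − 0.332) / 0.437 ≈ 0.24027.
Attributable cases ≈ PN × (exposed cases) = 0.24027 × 2310 ≈ 555.03.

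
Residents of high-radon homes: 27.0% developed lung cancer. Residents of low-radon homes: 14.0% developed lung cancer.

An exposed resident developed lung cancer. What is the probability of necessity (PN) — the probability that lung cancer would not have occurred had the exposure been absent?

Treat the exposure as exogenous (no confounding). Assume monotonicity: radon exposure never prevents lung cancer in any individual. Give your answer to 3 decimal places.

p₁ = 0.27, p₀ = 0.14.
Under exogeneity and monotonicity, PN = (p₁ − p₀) / p₁.
PN = (0.27 − 0.14) / 0.27 = 0.13 / 0.27 ≈ 0.4815

PN ≈ 0.481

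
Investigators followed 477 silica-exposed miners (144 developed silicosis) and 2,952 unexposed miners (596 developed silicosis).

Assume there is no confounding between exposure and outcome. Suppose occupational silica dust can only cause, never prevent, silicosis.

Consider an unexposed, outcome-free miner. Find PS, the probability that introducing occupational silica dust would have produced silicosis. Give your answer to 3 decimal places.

p₁ = P(outcome | exposed) = 144/477 = 0.30189
p₀ = P(outcome | unexposed) = 596/2952 = 0.2019
Under exogeneity and monotonicity, PS = (p₁ − p₀) / (1 − p₀).
PS = (0.30189 − 0.2019) / (1 − 0.2019) = 0.09999 / 0.7981 ≈ 0.1253

PS ≈ 0.125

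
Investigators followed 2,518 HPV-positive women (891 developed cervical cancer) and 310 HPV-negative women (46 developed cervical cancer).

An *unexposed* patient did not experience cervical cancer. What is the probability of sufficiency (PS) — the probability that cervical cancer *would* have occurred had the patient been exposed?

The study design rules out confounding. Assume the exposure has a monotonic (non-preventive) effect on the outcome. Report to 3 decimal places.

p₁ = P(outcome | exposed) = 891/2518 = 0.35385
p₀ = P(outcome | unexposed) = 46/310 = 0.14839
Under exogeneity and monotonicity, PS = (p₁ − p₀) / (1 − p₀).
PS = (0.35385 − 0.14839) / (1 − 0.14839) = 0.20547 / 0.85161 ≈ 0.2413

PS ≈ 0.241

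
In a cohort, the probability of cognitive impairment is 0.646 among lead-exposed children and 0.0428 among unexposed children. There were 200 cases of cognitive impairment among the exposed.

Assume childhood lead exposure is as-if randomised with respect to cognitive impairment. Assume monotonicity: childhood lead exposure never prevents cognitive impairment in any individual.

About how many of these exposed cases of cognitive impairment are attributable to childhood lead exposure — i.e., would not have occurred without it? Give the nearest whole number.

Let p₁ = 0.646, p₀ = 0.0428.
PN = (p₁ − p₀)/p₁ = (0.646 − 0.0428) / 0.646 ≈ 0.93375.
Attributable cases ≈ PN × (exposed cases) = 0.93375 × 200 ≈ 186.75.

about 187 cases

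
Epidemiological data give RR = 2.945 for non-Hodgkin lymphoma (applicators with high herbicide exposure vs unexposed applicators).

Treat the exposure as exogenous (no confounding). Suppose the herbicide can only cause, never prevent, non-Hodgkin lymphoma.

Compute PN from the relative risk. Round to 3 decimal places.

Under exogeneity and monotonicity, PN = (RR − 1) / RR = 1 − 1/RR.
PN = (2.945 − 1) / 2.945 = 1.945 / 2.945 ≈ 0.6604

PN ≈ 0.660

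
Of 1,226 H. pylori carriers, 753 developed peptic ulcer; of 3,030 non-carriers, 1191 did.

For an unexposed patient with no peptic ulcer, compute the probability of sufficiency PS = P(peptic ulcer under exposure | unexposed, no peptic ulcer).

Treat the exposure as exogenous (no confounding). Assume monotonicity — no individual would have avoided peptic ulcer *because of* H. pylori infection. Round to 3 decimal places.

p₁ = P(outcome | exposed) = 753/1226 = 0.61419
p₀ = P(outcome | unexposed) = 1191/3030 = 0.39307
Under exogeneity and monotonicity, PS = (p₁ − p₀) / (1 − p₀).
PS = (0.61419 − 0.39307) / (1 − 0.39307) = 0.22112 / 0.60693 ≈ 0.3643

PS ≈ 0.364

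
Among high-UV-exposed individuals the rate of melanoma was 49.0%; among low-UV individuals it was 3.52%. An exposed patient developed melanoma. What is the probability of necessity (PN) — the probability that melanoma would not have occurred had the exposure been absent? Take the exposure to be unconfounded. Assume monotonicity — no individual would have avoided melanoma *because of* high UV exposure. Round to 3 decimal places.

PN ≈ 0.928

p₁ = 0.49, p₀ = 0.0352.
Under exogeneity and monotonicity, PN = (p₁ − p₀) / p₁.
PN = (0.49 − 0.0352) / 0.49 = 0.4548 / 0.49 ≈ 0.9282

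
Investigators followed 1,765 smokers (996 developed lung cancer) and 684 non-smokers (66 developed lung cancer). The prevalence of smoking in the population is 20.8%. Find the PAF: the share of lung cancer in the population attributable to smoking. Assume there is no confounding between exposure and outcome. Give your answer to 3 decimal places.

PAF ≈ 0.502

p₁ = P(outcome | exposed) = 996/1765 = 0.56431
p₀ = P(outcome | unexposed) = 66/684 = 0.096491
Overall risk P(Y=1) = π·p₁ + (1−π)·p₀ = 0.208×0.56431 + 0.792×0.096491 = 0.1938.
Under exogeneity, PAF = [P(Y=1) − p₀] / P(Y=1).
PAF = (0.1938 − 0.096491) / 0.1938 ≈ 0.5021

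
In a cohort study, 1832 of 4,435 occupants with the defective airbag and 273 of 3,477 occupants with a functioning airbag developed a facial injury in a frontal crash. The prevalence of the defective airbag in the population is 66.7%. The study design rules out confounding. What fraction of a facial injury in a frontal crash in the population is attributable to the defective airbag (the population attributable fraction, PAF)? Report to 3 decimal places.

PAF ≈ 0.740

p₁ = P(outcome | exposed) = 1832/4435 = 0.41308
p₀ = P(outcome | unexposed) = 273/3477 = 0.078516
Overall risk P(Y=1) = π·p₁ + (1−π)·p₀ = 0.667×0.41308 + 0.333×0.078516 = 0.30167.
Under exogeneity, PAF = [P(Y=1) − p₀] / P(Y=1).
PAF = (0.30167 − 0.078516) / 0.30167 ≈ 0.7397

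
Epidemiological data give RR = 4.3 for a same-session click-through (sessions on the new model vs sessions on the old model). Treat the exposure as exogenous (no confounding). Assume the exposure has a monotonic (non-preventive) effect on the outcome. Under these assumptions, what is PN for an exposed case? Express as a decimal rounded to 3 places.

PN ≈ 0.767

Under exogeneity and monotonicity, PN = (RR − 1) / RR = 1 − 1/RR.
PN = (4.3 − 1) / 4.3 = 3.3 / 4.3 ≈ 0.7674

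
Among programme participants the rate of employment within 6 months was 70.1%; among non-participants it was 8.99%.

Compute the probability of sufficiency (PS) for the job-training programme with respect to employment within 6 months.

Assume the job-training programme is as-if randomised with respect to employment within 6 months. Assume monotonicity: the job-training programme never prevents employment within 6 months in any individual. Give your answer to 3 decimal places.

p₁ = 0.701, p₀ = 0.0899.
Under exogeneity and monotonicity, PS = (p₁ − p₀) / (1 − p₀).
PS = (0.701 − 0.0899) / (1 − 0.0899) = 0.6111 / 0.9101 ≈ 0.6715

PS ≈ 0.671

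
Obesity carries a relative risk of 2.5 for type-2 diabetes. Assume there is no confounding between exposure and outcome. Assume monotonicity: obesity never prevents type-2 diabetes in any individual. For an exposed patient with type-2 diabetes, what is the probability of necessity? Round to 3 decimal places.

PN ≈ 0.600

Under exogeneity and monotonicity, PN = (RR − 1) / RR = 1 − 1/RR.
PN = (2.5 − 1) / 2.5 = 1.5 / 2.5 ≈ 0.6000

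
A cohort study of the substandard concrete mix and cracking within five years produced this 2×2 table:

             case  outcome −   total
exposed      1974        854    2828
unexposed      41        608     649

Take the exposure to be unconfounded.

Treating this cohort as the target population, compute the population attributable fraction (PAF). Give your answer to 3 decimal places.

p₁ = P(outcome | exposed) = 1974/2828 = 0.69802
p₀ = P(outcome | unexposed) = 41/649 = 0.063174
Exposure prevalence π = 2828/3477 = 0.81334; overall risk P(Y=1) = 0.57952.
Under exogeneity, PAF = [P(Y=1) − p₀]/P(Y=1).
PAF = (0.57952 − 0.063174) / 0.57952 ≈ 0.8910

PAF ≈ 0.891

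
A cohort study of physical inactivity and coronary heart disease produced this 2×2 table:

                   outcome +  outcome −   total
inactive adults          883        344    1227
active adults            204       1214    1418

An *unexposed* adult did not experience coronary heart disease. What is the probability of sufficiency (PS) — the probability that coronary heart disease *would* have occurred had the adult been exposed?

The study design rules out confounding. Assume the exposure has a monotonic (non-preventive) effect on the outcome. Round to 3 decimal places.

PS ≈ 0.673

p₁ = P(outcome | exposed) = 883/1227 = 0.71964
p₀ = P(outcome | unexposed) = 204/1418 = 0.14386
Under exogeneity and monotonicity, PS = (p₁ − p₀) / (1 − p₀).
PS = (0.71964 − 0.14386) / (1 − 0.14386) = 0.57578 / 0.85614 ≈ 0.6725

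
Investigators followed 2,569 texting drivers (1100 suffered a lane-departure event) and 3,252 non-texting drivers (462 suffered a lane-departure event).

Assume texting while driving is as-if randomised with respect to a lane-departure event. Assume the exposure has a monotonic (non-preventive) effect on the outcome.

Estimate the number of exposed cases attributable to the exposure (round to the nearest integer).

p₁ = P(outcome | exposed) = 1100/2569 = 0.42818
p₀ = P(outcome | unexposed) = 462/3252 = 0.14207
PN = (p₁ − p₀)/p₁ = (0.42818 − 0.14207) / 0.42818 ≈ 0.66821.
Attributable cases ≈ PN × (exposed cases) = 0.66821 × 1100 ≈ 735.03.

about 735 cases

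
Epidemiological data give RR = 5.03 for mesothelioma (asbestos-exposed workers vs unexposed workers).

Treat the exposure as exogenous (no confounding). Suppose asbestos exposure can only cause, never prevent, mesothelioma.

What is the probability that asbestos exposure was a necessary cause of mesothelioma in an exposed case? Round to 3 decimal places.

Under exogeneity and monotonicity, PN = (RR − 1) / RR = 1 − 1/RR.
PN = (5.03 − 1) / 5.03 = 4.03 / 5.03 ≈ 0.8012

PN ≈ 0.801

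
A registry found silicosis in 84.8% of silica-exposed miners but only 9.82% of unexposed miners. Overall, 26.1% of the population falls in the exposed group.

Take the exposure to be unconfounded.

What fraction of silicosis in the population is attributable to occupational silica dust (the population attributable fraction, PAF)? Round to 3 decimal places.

PAF ≈ 0.666

p₁ = 0.848, p₀ = 0.0982.
Overall risk P(Y=1) = π·p₁ + (1−π)·p₀ = 0.261×0.848 + 0.739×0.0982 = 0.2939.
Under exogeneity, PAF = [P(Y=1) − p₀] / P(Y=1).
PAF = (0.2939 − 0.0982) / 0.2939 ≈ 0.6659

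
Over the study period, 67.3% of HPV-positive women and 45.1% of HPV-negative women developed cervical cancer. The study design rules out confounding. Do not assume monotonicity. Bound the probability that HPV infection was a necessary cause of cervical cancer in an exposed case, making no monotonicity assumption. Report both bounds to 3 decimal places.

p₁ = 0.673, p₀ = 0.451.
Under exogeneity alone the bounds on PN are max{0,(p₁−p₀)/p₁} ≤ PN ≤ min{1,(1−p₀)/p₁}.
  lower = (p₁ − p₀)/p₁ = 0.222 / 0.673 ≈ 0.3299
  upper = min{1, (1 − p₀)/p₁} = 0.549 / 0.673 ≈ 0.8158

0.330 ≤ PN ≤ 0.816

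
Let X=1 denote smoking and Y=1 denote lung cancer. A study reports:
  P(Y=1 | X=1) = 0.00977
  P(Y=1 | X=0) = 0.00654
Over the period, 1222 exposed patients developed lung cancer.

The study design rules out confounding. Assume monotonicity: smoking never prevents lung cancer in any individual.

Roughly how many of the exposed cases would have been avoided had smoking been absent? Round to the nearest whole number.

Let p₁ = 0.00977, p₀ = 0.00654.
PN = (p₁ − p₀)/p₁ = (0.00977 − 0.00654) / 0.00977 ≈ 0.33060.
Attributable cases ≈ PN × (exposed cases) = 0.33060 × 1222 ≈ 404.00.

about 404 cases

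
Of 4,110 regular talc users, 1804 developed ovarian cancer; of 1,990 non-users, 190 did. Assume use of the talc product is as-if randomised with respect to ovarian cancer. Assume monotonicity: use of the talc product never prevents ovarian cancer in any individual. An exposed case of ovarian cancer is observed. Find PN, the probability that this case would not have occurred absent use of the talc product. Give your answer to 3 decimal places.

p₁ = P(outcome | exposed) = 1804/4110 = 0.43893
p₀ = P(outcome | unexposed) = 190/1990 = 0.095477
Under exogeneity and monotonicity, PN = (p₁ − p₀) / p₁.
PN = (0.43893 − 0.095477) / 0.43893 = 0.34345 / 0.43893 ≈ 0.7825

PN ≈ 0.782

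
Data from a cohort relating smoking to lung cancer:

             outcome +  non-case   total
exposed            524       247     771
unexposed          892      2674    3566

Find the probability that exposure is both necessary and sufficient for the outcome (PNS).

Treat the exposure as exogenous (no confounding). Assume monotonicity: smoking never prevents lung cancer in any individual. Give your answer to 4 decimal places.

PNS ≈ 0.4295

p₁ = P(outcome | exposed) = 524/771 = 0.67964
p₀ = P(outcome | unexposed) = 892/3566 = 0.25014
Under exogeneity and monotonicity, PNS = p₁ − p₀.
PNS = 0.67964 − 0.25014 = 0.4295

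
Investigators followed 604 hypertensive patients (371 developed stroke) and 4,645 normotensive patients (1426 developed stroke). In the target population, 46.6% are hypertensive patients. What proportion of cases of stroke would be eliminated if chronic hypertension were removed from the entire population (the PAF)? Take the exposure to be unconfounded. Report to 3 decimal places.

PAF ≈ 0.318

p₁ = P(outcome | exposed) = 371/604 = 0.61424
p₀ = P(outcome | unexposed) = 1426/4645 = 0.307
Overall risk P(Y=1) = π·p₁ + (1−π)·p₀ = 0.466×0.61424 + 0.534×0.307 = 0.45017.
Under exogeneity, PAF = [P(Y=1) − p₀] / P(Y=1).
PAF = (0.45017 − 0.307) / 0.45017 ≈ 0.3180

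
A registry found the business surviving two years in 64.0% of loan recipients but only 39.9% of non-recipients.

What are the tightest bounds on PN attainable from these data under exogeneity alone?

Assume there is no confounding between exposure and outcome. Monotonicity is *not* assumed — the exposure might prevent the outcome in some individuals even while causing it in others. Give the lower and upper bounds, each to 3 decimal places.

0.377 ≤ PN ≤ 0.939

p₁ = 0.64, p₀ = 0.399.
Under exogeneity alone the bounds on PN are max{0,(p₁−p₀)/p₁} ≤ PN ≤ min{1,(1−p₀)/p₁}.
  lower = (p₁ − p₀)/p₁ = 0.241 / 0.64 ≈ 0.3766
  upper = min{1, (1 − p₀)/p₁} = 0.601 / 0.64 ≈ 0.9391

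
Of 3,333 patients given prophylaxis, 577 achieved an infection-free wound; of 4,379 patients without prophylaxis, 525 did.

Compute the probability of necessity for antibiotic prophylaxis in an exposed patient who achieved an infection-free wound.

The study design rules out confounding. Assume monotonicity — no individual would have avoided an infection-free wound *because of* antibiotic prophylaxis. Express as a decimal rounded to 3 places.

PN ≈ 0.307

p₁ = P(outcome | exposed) = 577/3333 = 0.17312
p₀ = P(outcome | unexposed) = 525/4379 = 0.11989
Under exogeneity and monotonicity, PN = (p₁ − p₀) / p₁.
PN = (0.17312 − 0.11989) / 0.17312 = 0.053227 / 0.17312 ≈ 0.3075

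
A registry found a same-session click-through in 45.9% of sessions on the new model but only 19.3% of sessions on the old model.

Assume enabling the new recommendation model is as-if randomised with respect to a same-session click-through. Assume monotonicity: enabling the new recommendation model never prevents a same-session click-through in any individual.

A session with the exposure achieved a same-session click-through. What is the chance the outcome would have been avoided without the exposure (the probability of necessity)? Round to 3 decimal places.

p₁ = 0.459, p₀ = 0.193.
Under exogeneity and monotonicity, PN = (p₁ − p₀) / p₁.
PN = (0.459 − 0.193) / 0.459 = 0.266 / 0.459 ≈ 0.5795

PN ≈ 0.580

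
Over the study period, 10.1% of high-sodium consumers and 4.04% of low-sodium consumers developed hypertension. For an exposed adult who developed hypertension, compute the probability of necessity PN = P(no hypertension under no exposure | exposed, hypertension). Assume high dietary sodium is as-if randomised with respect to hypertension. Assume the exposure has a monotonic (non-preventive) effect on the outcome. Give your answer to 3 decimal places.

PN ≈ 0.600

p₁ = 0.101, p₀ = 0.0404.
Under exogeneity and monotonicity, PN = (p₁ − p₀) / p₁.
PN = (0.101 − 0.0404) / 0.101 = 0.0606 / 0.101 ≈ 0.6000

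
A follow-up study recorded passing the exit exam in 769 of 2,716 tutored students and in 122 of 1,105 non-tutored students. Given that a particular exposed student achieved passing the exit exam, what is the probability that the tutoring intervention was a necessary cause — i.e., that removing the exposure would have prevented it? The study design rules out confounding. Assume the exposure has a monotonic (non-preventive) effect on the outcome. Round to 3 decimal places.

PN ≈ 0.610

p₁ = P(outcome | exposed) = 769/2716 = 0.28314
p₀ = P(outcome | unexposed) = 122/1105 = 0.11041
Under exogeneity and monotonicity, PN = (p₁ − p₀) / p₁.
PN = (0.28314 − 0.11041) / 0.28314 = 0.17273 / 0.28314 ≈ 0.6101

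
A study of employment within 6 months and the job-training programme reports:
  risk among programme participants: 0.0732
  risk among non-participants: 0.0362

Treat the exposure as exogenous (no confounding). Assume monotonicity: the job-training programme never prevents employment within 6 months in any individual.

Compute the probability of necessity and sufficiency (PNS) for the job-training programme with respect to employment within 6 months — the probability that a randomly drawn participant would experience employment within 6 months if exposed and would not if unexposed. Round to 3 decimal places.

Let p₁ = 0.0732, p₀ = 0.0362.
Under exogeneity and monotonicity, PNS = p₁ − p₀.
PNS = 0.0732 − 0.0362 = 0.037

PNS ≈ 0.037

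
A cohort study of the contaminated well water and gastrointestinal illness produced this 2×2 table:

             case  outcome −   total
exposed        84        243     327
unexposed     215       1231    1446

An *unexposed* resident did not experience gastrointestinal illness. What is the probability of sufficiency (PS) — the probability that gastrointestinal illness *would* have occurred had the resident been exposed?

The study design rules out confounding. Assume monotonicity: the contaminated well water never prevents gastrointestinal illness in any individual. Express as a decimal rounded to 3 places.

PS ≈ 0.127

p₁ = P(outcome | exposed) = 84/327 = 0.25688
p₀ = P(outcome | unexposed) = 215/1446 = 0.14869
Under exogeneity and monotonicity, PS = (p₁ − p₀) / (1 − p₀).
PS = (0.25688 − 0.14869) / (1 − 0.14869) = 0.10819 / 0.85131 ≈ 0.1271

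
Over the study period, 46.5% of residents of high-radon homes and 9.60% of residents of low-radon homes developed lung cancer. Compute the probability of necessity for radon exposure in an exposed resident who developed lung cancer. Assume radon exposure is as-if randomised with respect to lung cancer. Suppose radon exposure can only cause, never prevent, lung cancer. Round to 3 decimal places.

p₁ = 0.465, p₀ = 0.096.
Under exogeneity and monotonicity, PN = (p₁ − p₀) / p₁.
PN = (0.465 − 0.096) / 0.465 = 0.369 / 0.465 ≈ 0.7935

PN ≈ 0.794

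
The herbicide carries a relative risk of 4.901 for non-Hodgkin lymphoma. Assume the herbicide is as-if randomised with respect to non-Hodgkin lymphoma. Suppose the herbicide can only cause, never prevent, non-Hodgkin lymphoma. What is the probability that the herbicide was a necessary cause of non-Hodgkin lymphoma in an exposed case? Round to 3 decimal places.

Under exogeneity and monotonicity, PN = (RR − 1) / RR = 1 − 1/RR.
PN = (4.901 − 1) / 4.901 = 3.901 / 4.901 ≈ 0.7960

PN ≈ 0.796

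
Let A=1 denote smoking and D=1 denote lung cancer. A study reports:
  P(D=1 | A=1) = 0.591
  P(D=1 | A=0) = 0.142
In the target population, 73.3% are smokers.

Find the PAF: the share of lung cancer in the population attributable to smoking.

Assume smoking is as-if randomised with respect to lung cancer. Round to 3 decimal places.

PAF ≈ 0.699

Let p₁ = 0.591, p₀ = 0.142.
Overall risk P(Y=1) = π·p₁ + (1−π)·p₀ = 0.733×0.591 + 0.267×0.142 = 0.47112.
Under exogeneity, PAF = [P(Y=1) − p₀] / P(Y=1).
PAF = (0.47112 − 0.142) / 0.47112 ≈ 0.6986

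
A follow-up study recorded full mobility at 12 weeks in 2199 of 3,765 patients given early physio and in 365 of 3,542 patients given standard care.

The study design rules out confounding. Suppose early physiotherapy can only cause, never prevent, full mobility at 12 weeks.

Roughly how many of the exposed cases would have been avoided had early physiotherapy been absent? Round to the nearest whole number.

p₁ = P(outcome | exposed) = 2199/3765 = 0.58406
p₀ = P(outcome | unexposed) = 365/3542 = 0.10305
PN = (p₁ − p₀)/p₁ = (0.58406 − 0.10305) / 0.58406 ≈ 0.82357.
Attributable cases ≈ PN × (exposed cases) = 0.82357 × 2199 ≈ 1811.02.

about 1811 cases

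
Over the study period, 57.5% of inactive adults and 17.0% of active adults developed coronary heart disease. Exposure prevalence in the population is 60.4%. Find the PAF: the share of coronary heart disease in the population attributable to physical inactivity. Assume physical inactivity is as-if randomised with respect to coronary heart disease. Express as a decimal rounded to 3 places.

PAF ≈ 0.590

p₁ = 0.575, p₀ = 0.17.
Overall risk P(Y=1) = π·p₁ + (1−π)·p₀ = 0.604×0.575 + 0.396×0.17 = 0.41462.
Under exogeneity, PAF = [P(Y=1) − p₀] / P(Y=1).
PAF = (0.41462 − 0.17) / 0.41462 ≈ 0.5900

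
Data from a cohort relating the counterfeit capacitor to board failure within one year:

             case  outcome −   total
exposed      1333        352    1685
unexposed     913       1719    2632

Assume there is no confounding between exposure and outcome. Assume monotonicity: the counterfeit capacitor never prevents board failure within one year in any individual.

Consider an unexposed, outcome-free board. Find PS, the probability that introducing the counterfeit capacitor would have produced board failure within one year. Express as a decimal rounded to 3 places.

p₁ = P(outcome | exposed) = 1333/1685 = 0.7911
p₀ = P(outcome | unexposed) = 913/2632 = 0.34688
Under exogeneity and monotonicity, PS = (p₁ − p₀) / (1 − p₀).
PS = (0.7911 − 0.34688) / (1 − 0.34688) = 0.44421 / 0.65312 ≈ 0.6801

PS ≈ 0.680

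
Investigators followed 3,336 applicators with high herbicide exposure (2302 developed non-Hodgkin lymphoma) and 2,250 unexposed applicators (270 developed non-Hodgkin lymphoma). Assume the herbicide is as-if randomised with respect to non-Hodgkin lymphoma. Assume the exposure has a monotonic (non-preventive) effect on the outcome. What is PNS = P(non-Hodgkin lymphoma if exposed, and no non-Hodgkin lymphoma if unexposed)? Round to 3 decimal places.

p₁ = P(outcome | exposed) = 2302/3336 = 0.69005
p₀ = P(outcome | unexposed) = 270/2250 = 0.12
Under exogeneity and monotonicity, PNS = p₁ − p₀.
PNS = 0.69005 − 0.12 = 0.57005

PNS ≈ 0.570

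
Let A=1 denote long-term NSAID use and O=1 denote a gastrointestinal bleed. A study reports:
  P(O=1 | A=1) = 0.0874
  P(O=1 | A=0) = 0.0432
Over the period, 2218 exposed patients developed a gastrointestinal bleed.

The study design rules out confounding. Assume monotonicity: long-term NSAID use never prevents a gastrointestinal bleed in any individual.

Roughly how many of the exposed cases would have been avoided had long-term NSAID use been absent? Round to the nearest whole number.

about 1122 cases

Let p₁ = 0.0874, p₀ = 0.0432.
PN = (p₁ − p₀)/p₁ = (0.0874 − 0.0432) / 0.0874 ≈ 0.50572.
Attributable cases ≈ PN × (exposed cases) = 0.50572 × 2218 ≈ 1121.69.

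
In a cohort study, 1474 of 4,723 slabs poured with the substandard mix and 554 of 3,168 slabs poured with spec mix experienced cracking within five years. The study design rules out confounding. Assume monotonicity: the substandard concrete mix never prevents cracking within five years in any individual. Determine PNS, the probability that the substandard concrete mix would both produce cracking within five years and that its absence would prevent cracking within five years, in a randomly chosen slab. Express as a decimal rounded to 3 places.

p₁ = P(outcome | exposed) = 1474/4723 = 0.31209
p₀ = P(outcome | unexposed) = 554/3168 = 0.17487
Under exogeneity and monotonicity, PNS = p₁ − p₀.
PNS = 0.31209 − 0.17487 = 0.13722

PNS ≈ 0.137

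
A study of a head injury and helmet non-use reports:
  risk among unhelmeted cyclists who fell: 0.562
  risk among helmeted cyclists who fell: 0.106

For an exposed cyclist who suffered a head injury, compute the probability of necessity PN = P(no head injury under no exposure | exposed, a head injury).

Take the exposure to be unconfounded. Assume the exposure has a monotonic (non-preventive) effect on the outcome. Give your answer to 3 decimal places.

Let p₁ = 0.562, p₀ = 0.106.
Under exogeneity and monotonicity, PN = (p₁ − p₀) / p₁.
PN = (0.562 − 0.106) / 0.562 = 0.456 / 0.562 ≈ 0.8114

PN ≈ 0.811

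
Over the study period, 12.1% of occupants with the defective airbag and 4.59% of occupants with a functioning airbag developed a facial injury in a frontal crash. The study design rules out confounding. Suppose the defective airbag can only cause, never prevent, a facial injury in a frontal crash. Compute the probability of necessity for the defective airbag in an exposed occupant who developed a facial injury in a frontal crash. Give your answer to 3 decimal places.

p₁ = 0.121, p₀ = 0.0459.
Under exogeneity and monotonicity, PN = (p₁ − p₀) / p₁.
PN = (0.121 − 0.0459) / 0.121 = 0.0751 / 0.121 ≈ 0.6207

PN ≈ 0.621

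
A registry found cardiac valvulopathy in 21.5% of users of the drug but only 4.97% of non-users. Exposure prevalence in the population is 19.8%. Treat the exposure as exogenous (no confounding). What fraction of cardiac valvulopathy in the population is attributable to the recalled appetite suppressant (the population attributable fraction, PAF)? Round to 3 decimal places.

PAF ≈ 0.397

p₁ = 0.215, p₀ = 0.0497.
Overall risk P(Y=1) = π·p₁ + (1−π)·p₀ = 0.198×0.215 + 0.802×0.0497 = 0.082429.
Under exogeneity, PAF = [P(Y=1) − p₀] / P(Y=1).
PAF = (0.082429 − 0.0497) / 0.082429 ≈ 0.3971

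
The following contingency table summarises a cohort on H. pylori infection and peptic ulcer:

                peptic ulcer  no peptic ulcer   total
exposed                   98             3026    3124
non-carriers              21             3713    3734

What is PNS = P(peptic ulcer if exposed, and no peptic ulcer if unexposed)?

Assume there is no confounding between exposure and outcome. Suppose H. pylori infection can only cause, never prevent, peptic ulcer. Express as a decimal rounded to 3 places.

PNS ≈ 0.026

p₁ = P(outcome | exposed) = 98/3124 = 0.03137
p₀ = P(outcome | unexposed) = 21/3734 = 0.005624
Under exogeneity and monotonicity, PNS = p₁ − p₀.
PNS = 0.03137 − 0.005624 = 0.025746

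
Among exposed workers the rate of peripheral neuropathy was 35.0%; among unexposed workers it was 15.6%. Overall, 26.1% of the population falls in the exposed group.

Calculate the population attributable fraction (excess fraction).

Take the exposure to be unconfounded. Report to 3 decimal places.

PAF ≈ 0.245

p₁ = 0.35, p₀ = 0.156.
Overall risk P(Y=1) = π·p₁ + (1−π)·p₀ = 0.261×0.35 + 0.739×0.156 = 0.20663.
Under exogeneity, PAF = [P(Y=1) − p₀] / P(Y=1).
PAF = (0.20663 − 0.156) / 0.20663 ≈ 0.2450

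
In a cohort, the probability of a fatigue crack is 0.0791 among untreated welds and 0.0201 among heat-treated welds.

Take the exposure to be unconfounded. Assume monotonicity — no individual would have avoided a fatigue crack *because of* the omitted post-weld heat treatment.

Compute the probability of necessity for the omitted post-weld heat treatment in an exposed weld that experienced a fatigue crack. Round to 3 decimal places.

PN ≈ 0.746

Let p₁ = 0.0791, p₀ = 0.0201.
Under exogeneity and monotonicity, PN = (p₁ − p₀) / p₁.
PN = (0.0791 − 0.0201) / 0.0791 = 0.059 / 0.0791 ≈ 0.7459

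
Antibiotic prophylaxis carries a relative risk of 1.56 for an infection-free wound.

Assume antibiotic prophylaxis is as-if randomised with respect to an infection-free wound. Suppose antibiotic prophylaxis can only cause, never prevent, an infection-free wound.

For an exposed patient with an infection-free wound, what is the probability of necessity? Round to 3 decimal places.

PN ≈ 0.359

Under exogeneity and monotonicity, PN = (RR − 1) / RR = 1 − 1/RR.
PN = (1.56 − 1) / 1.56 = 0.56 / 1.56 ≈ 0.3590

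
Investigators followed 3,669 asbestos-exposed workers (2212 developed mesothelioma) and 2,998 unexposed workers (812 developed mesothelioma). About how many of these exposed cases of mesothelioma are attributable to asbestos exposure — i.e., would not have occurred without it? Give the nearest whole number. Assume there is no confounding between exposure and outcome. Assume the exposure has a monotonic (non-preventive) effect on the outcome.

about 1218 cases

p₁ = P(outcome | exposed) = 2212/3669 = 0.60289
p₀ = P(outcome | unexposed) = 812/2998 = 0.27085
PN = (p₁ − p₀)/p₁ = (0.60289 − 0.27085) / 0.60289 ≈ 0.55075.
Attributable cases ≈ PN × (exposed cases) = 0.55075 × 2212 ≈ 1218.26.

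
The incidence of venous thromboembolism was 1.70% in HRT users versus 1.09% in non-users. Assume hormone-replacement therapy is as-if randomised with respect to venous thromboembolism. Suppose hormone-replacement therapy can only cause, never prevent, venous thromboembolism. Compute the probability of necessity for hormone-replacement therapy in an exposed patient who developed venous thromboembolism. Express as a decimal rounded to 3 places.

p₁ = 0.017, p₀ = 0.0109.
Under exogeneity and monotonicity, PN = (p₁ − p₀) / p₁.
PN = (0.017 − 0.0109) / 0.017 = 0.0061 / 0.017 ≈ 0.3588

PN ≈ 0.359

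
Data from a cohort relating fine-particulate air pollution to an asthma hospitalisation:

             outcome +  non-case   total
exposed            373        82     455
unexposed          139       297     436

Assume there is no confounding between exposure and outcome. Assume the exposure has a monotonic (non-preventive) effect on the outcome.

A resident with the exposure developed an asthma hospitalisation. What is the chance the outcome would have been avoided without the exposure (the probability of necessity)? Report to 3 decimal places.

PN ≈ 0.611

p₁ = P(outcome | exposed) = 373/455 = 0.81978
p₀ = P(outcome | unexposed) = 139/436 = 0.31881
Under exogeneity and monotonicity, PN = (p₁ − p₀) / p₁.
PN = (0.81978 − 0.31881) / 0.81978 = 0.50097 / 0.81978 ≈ 0.6111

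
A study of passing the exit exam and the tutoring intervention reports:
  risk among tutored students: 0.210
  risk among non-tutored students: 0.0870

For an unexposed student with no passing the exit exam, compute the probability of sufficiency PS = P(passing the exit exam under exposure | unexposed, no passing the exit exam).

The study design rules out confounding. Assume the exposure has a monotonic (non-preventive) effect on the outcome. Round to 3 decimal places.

Let p₁ = 0.21, p₀ = 0.087.
Under exogeneity and monotonicity, PS = (p₁ − p₀) / (1 − p₀).
PS = (0.21 − 0.087) / (1 − 0.087) = 0.123 / 0.913 ≈ 0.1347

PS ≈ 0.135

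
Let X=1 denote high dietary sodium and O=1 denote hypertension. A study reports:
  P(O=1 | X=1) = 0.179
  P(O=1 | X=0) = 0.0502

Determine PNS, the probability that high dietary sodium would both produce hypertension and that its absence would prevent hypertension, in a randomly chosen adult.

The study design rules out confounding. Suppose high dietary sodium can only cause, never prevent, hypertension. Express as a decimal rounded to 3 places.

Let p₁ = 0.179, p₀ = 0.0502.
Under exogeneity and monotonicity, PNS = p₁ − p₀.
PNS = 0.179 − 0.0502 = 0.1288

PNS ≈ 0.129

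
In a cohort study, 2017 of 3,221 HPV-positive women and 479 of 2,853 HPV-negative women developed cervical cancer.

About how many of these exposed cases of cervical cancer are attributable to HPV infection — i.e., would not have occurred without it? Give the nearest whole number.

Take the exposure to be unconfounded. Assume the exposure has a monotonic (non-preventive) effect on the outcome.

p₁ = P(outcome | exposed) = 2017/3221 = 0.6262
p₀ = P(outcome | unexposed) = 479/2853 = 0.16789
PN = (p₁ − p₀)/p₁ = (0.6262 − 0.16789) / 0.6262 ≈ 0.73189.
Attributable cases ≈ PN × (exposed cases) = 0.73189 × 2017 ≈ 1476.22.

about 1476 cases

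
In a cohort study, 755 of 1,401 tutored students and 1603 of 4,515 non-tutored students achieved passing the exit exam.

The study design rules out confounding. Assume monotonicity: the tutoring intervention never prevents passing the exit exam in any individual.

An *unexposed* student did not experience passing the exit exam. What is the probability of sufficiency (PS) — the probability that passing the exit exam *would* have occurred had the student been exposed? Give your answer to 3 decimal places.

p₁ = P(outcome | exposed) = 755/1401 = 0.5389
p₀ = P(outcome | unexposed) = 1603/4515 = 0.35504
Under exogeneity and monotonicity, PS = (p₁ − p₀) / (1 − p₀).
PS = (0.5389 − 0.35504) / (1 − 0.35504) = 0.18386 / 0.64496 ≈ 0.2851

PS ≈ 0.285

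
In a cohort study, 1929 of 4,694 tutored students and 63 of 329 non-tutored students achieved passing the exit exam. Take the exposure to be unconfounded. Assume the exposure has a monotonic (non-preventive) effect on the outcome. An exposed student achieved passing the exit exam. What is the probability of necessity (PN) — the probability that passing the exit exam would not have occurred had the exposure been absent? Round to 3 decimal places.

p₁ = P(outcome | exposed) = 1929/4694 = 0.41095
p₀ = P(outcome | unexposed) = 63/329 = 0.19149
Under exogeneity and monotonicity, PN = (p₁ − p₀) / p₁.
PN = (0.41095 − 0.19149) / 0.41095 = 0.21946 / 0.41095 ≈ 0.5340

PN ≈ 0.534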